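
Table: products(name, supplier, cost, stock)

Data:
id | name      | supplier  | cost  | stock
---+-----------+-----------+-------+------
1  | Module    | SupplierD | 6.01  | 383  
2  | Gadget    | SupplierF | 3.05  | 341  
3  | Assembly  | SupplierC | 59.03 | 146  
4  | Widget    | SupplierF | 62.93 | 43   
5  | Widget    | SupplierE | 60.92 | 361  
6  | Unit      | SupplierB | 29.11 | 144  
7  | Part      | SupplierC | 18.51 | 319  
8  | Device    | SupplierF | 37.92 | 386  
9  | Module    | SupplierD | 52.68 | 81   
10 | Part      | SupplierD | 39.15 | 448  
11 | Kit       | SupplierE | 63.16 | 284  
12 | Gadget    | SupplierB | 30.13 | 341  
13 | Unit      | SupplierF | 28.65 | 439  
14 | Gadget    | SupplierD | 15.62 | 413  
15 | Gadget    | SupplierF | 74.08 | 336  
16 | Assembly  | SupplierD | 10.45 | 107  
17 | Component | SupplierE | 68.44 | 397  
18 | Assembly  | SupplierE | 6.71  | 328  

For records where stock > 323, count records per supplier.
SELECT supplier, COUNT(*)
FROM products
WHERE stock > 323
GROUP BY supplier

Note: WHERE filters rows before grouping.

Result:
  SupplierB: 1
  SupplierD: 3
  SupplierE: 3
  SupplierF: 4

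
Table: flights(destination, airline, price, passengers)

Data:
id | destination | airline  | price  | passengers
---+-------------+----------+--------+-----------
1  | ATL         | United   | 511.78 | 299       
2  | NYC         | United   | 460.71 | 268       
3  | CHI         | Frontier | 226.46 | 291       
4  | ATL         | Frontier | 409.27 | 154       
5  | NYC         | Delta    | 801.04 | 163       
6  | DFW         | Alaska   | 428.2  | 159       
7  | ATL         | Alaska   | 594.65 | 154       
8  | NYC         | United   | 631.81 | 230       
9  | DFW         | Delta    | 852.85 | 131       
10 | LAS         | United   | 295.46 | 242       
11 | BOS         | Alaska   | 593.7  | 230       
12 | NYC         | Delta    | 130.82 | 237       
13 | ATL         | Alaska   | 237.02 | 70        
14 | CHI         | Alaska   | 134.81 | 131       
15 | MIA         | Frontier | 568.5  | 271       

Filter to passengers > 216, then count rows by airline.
SELECT airline, COUNT(*)
FROM flights
WHERE passengers > 216
GROUP BY airline

Note: WHERE filters rows before grouping.

Result:
  Alaska: 1
  Delta: 1
  Frontier: 2
  United: 4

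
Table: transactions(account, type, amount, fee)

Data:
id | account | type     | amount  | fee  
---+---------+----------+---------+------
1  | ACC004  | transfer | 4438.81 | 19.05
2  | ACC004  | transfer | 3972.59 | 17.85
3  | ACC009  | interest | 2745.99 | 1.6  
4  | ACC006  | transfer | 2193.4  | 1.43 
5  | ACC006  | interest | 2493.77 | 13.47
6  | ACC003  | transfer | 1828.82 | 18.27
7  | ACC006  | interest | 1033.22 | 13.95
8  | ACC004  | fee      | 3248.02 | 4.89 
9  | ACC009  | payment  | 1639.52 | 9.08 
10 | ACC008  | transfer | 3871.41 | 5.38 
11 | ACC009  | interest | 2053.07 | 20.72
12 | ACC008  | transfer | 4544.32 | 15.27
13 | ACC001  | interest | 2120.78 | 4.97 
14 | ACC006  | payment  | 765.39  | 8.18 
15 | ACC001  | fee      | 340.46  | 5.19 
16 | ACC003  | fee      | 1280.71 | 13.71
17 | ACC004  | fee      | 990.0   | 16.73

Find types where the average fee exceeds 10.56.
SELECT type, AVG(fee)
FROM transactions
GROUP BY type
HAVING AVG(fee) > 10.56

Result:
  interest: avg=10.94
  transfer: avg=12.88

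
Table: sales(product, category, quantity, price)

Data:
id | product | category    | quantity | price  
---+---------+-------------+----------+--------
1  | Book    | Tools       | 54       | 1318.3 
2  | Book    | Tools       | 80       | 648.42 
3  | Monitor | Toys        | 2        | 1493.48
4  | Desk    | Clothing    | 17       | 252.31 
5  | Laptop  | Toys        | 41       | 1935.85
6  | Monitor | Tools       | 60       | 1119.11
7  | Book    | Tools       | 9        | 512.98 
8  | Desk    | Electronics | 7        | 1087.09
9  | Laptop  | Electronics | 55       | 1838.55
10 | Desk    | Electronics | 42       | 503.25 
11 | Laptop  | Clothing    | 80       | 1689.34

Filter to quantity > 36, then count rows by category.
SELECT category, COUNT(*)
FROM sales
WHERE quantity > 36
GROUP BY category

Note: WHERE filters rows before grouping.

Result:
  Clothing: 1
  Electronics: 2
  Tools: 3
  Toys: 1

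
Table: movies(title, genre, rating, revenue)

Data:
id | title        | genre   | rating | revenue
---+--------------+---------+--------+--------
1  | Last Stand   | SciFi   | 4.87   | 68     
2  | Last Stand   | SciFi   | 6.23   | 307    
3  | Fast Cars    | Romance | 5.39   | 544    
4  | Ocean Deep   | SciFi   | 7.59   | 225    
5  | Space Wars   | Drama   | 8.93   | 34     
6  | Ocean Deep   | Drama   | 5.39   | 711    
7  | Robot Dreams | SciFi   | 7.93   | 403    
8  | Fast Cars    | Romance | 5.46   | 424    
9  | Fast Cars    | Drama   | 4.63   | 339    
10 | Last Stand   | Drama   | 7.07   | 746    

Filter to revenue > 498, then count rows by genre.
SELECT genre, COUNT(*)
FROM movies
WHERE revenue > 498
GROUP BY genre

Note: WHERE filters rows before grouping.

Result:
  Drama: 2
  Romance: 1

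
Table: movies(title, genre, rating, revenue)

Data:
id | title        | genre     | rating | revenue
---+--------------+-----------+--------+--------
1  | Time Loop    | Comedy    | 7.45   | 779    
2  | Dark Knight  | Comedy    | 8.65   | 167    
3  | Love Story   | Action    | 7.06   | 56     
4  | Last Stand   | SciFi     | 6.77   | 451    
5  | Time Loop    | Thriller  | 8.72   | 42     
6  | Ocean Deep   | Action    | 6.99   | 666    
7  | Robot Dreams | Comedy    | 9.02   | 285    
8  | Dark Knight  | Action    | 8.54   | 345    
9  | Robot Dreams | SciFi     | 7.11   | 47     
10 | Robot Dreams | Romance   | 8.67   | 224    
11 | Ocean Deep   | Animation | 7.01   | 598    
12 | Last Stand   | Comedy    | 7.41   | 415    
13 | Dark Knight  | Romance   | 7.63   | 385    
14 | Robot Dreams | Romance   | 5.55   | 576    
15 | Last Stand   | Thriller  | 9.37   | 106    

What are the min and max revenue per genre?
SELECT genre, MIN(revenue), MAX(revenue)
FROM movies
GROUP BY genre

Result:
  Action: min=56, max=666
  Animation: min=598, max=598
  Comedy: min=167, max=779
  Romance: min=224, max=576
  SciFi: min=47, max=451
  Thriller: min=42, max=106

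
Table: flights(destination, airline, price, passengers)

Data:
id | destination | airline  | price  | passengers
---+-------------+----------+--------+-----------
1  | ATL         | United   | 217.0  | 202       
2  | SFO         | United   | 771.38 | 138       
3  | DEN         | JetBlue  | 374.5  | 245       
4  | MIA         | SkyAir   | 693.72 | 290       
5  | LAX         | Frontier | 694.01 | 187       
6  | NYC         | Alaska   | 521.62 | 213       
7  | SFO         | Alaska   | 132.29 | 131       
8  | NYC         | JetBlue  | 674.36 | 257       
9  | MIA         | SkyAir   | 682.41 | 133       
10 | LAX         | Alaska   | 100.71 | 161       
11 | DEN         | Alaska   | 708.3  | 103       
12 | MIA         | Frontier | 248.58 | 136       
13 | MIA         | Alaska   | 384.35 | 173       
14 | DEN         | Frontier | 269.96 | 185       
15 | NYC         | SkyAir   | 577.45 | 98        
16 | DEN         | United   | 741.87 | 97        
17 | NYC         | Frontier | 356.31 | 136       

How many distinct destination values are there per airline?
SELECT airline, COUNT(DISTINCT destination)
FROM flights
GROUP BY airline

Result:
  Alaska: 5 distinct
  Frontier: 4 distinct
  JetBlue: 2 distinct
  SkyAir: 2 distinct
  United: 3 distinct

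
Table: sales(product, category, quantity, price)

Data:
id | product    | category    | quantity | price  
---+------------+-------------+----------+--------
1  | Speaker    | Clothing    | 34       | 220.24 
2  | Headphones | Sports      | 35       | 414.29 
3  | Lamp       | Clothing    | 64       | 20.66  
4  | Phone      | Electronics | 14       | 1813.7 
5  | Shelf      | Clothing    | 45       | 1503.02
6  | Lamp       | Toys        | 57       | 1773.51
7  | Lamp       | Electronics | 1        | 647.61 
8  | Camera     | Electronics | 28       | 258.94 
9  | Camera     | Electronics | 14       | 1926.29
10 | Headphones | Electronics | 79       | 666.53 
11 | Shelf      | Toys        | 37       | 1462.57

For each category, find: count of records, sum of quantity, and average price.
SELECT category,
       COUNT(*) as cnt,
       SUM(quantity) as total_quantity,
       AVG(price) as avg_price
FROM sales
GROUP BY category

Result:
  Clothing: 3 records, 143 total quantity, 581.31 avg price
  Electronics: 5 records, 136 total quantity, 1062.61 avg price
  Sports: 1 records, 35 total quantity, 414.29 avg price
  Toys: 2 records, 94 total quantity, 1618.04 avg price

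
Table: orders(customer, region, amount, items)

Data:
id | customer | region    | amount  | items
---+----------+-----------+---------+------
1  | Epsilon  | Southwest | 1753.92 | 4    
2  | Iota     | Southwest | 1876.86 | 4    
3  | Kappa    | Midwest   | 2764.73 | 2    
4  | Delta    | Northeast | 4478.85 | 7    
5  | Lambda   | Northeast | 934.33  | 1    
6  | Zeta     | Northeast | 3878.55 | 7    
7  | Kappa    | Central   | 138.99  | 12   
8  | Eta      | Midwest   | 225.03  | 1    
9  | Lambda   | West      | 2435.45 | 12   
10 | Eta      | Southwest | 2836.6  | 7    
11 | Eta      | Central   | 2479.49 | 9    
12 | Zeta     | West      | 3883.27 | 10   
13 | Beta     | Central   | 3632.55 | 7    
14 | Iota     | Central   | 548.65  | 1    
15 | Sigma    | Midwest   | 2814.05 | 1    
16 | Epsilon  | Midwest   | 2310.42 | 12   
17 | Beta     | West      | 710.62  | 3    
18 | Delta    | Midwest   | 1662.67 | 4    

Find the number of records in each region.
SELECT region, COUNT(*) as count
FROM orders
GROUP BY region

Result:
  Central: 4
  Midwest: 5
  Northeast: 3
  Southwest: 3
  West: 3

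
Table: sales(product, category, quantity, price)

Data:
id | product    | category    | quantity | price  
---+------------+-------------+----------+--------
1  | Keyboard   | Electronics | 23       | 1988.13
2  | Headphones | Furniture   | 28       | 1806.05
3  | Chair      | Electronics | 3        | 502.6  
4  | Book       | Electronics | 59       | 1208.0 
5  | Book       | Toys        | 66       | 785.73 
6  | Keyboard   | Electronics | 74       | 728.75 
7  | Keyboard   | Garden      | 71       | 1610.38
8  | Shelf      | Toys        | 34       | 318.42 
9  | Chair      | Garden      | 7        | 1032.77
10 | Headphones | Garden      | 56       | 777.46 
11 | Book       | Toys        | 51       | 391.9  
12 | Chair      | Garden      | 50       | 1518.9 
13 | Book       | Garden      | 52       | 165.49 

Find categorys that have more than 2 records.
SELECT category, COUNT(*) as cnt
FROM sales
GROUP BY category
HAVING COUNT(*) > 2

Result:
  Electronics: 4
  Garden: 5
  Toys: 3

Note: HAVING filters groups after aggregation, WHERE filters rows before.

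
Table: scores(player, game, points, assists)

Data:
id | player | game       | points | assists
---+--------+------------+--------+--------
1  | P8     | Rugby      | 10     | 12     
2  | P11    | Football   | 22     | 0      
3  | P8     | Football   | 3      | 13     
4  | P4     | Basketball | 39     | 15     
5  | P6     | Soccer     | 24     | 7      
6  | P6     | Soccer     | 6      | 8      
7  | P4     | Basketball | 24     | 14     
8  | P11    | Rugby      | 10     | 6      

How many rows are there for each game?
SELECT game, COUNT(*) as count
FROM scores
GROUP BY game

Result:
  Basketball: 2
  Football: 2
  Rugby: 2
  Soccer: 2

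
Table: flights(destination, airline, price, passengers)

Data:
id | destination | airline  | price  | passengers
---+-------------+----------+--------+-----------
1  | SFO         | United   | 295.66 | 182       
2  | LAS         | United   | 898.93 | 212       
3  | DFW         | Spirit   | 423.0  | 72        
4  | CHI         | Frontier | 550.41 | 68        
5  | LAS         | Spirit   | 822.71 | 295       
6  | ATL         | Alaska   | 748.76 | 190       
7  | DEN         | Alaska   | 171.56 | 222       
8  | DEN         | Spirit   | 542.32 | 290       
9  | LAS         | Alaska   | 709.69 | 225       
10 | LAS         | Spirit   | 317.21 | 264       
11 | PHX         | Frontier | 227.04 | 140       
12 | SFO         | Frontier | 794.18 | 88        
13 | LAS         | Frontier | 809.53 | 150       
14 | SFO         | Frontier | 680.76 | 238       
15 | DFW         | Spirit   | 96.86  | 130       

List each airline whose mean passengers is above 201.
SELECT airline, AVG(passengers)
FROM flights
GROUP BY airline
HAVING AVG(passengers) > 201

Result:
  Alaska: avg=212.33
  Spirit: avg=210.20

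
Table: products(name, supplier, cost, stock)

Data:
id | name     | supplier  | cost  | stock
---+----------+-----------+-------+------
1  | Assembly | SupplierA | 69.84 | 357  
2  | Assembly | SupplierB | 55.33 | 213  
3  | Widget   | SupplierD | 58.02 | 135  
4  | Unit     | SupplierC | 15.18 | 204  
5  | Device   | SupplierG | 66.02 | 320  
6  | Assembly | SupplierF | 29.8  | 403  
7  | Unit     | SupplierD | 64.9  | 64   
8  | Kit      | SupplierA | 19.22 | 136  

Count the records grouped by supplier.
SELECT supplier, COUNT(*) as count
FROM products
GROUP BY supplier

Result:
  SupplierA: 2
  SupplierB: 1
  SupplierC: 1
  SupplierD: 2
  SupplierF: 1
  SupplierG: 1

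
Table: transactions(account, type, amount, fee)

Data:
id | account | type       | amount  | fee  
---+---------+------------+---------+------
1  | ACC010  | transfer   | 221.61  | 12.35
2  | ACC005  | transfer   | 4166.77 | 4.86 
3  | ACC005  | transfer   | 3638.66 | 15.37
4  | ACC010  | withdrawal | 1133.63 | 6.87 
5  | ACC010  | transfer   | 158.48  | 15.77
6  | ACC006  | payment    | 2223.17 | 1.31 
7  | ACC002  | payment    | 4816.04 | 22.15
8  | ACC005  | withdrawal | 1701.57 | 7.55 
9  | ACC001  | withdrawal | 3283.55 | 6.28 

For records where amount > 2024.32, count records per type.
SELECT type, COUNT(*)
FROM transactions
WHERE amount > 2024.32
GROUP BY type

Note: WHERE filters rows before grouping.

Result:
  payment: 2
  transfer: 2
  withdrawal: 1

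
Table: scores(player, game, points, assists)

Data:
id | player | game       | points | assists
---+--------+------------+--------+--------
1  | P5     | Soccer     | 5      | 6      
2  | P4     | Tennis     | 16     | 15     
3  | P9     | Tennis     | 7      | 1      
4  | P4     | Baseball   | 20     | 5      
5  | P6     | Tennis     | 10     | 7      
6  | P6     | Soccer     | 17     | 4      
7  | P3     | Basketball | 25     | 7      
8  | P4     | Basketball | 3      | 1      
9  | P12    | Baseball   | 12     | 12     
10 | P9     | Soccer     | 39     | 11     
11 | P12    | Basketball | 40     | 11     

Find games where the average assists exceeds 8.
SELECT game, AVG(assists)
FROM scores
GROUP BY game
HAVING AVG(assists) > 8

Result:
  Baseball: avg=8.50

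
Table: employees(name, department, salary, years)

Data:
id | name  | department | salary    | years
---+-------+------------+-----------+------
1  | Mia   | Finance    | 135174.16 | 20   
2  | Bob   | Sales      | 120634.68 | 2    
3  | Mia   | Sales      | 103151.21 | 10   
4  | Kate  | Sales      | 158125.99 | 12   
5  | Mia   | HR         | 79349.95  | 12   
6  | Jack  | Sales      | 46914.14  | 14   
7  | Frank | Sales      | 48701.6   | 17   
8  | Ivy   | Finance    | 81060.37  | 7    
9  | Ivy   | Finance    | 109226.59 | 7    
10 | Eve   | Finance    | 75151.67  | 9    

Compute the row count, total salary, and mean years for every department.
SELECT department,
       COUNT(*) as cnt,
       SUM(salary) as total_salary,
       AVG(years) as avg_years
FROM employees
GROUP BY department

Result:
  Finance: 4 records, 400612.79 total salary, 10.75 avg years
  HR: 1 records, 79349.95 total salary, 12.00 avg years
  Sales: 5 records, 477527.62 total salary, 11.00 avg years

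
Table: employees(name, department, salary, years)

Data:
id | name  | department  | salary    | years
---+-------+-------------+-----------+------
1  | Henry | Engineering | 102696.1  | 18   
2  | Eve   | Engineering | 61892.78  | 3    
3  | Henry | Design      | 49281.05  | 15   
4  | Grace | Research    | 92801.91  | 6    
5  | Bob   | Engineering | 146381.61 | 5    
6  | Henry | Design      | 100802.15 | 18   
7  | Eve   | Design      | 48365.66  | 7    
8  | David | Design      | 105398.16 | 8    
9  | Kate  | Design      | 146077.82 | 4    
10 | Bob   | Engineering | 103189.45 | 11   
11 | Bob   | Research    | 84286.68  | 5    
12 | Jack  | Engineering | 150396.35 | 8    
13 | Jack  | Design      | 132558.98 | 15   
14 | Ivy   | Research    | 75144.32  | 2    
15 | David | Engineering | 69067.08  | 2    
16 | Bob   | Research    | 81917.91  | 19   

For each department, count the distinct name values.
SELECT department, COUNT(DISTINCT name)
FROM employees
GROUP BY department

Result:
  Design: 5 distinct
  Engineering: 5 distinct
  Research: 3 distinct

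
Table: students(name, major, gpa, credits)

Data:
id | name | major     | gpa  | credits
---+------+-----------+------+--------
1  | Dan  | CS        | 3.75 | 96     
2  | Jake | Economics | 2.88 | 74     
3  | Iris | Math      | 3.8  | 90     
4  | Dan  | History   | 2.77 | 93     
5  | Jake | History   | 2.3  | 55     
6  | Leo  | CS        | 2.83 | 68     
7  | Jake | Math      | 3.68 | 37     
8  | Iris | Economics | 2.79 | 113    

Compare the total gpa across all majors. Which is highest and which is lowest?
SELECT major, SUM(gpa)
FROM students
GROUP BY major
ORDER BY SUM(gpa)

All groups:
  History: 5.07
  Economics: 5.67
  CS: 6.58
  Math: 7.48

Highest: Math (7.48)
Lowest: History (5.07)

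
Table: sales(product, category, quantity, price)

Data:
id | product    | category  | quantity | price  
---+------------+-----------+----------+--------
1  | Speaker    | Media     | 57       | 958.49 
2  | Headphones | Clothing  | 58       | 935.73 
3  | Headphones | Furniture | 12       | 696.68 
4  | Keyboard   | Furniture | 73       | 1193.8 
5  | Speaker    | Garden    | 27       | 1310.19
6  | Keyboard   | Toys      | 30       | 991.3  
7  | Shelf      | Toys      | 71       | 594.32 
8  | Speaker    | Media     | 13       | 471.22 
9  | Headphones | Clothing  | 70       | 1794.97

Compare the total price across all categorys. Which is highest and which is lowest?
SELECT category, SUM(price)
FROM sales
GROUP BY category
ORDER BY SUM(price)

All groups:
  Garden: 1310.19
  Media: 1429.71
  Toys: 1585.62
  Furniture: 1890.48
  Clothing: 2730.70

Highest: Clothing (2730.70)
Lowest: Garden (1310.19)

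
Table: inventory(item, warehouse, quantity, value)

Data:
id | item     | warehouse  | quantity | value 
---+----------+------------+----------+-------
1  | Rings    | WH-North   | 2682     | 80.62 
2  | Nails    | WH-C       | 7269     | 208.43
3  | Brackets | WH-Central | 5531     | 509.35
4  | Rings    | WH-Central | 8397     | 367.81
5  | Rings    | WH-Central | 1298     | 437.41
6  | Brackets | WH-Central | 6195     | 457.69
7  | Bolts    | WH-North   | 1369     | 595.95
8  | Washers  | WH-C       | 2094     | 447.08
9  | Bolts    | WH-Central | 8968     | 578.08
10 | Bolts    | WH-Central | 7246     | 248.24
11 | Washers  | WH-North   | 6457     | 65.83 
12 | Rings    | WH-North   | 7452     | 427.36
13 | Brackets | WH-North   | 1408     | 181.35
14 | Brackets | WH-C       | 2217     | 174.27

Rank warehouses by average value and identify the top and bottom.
SELECT warehouse, AVG(value)
FROM inventory
GROUP BY warehouse
ORDER BY AVG(value)

All groups:
  WH-North: 270.22
  WH-C: 276.59
  WH-Central: 433.10

Highest: WH-Central (433.10)
Lowest: WH-North (270.22)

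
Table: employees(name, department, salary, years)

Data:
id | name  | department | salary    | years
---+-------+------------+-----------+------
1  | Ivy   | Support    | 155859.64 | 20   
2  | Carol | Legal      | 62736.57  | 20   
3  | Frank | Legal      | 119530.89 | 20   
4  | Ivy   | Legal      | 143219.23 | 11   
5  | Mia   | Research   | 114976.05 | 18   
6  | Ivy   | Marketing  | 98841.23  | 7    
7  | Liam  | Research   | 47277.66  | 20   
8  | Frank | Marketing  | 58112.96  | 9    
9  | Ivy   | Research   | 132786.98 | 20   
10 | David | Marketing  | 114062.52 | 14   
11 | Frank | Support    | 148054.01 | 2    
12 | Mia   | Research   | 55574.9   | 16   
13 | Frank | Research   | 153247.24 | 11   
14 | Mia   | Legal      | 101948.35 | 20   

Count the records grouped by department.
SELECT department, COUNT(*) as count
FROM employees
GROUP BY department

Result:
  Legal: 4
  Marketing: 3
  Research: 5
  Support: 2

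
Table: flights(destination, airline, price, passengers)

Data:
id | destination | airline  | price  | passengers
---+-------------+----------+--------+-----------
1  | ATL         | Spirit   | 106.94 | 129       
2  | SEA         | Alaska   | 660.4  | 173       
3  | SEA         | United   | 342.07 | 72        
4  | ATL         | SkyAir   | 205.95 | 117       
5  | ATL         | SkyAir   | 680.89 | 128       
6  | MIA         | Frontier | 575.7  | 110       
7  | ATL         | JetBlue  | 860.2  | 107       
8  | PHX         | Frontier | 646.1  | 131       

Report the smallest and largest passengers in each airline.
SELECT airline, MIN(passengers), MAX(passengers)
FROM flights
GROUP BY airline

Result:
  Alaska: min=173, max=173
  Frontier: min=110, max=131
  JetBlue: min=107, max=107
  SkyAir: min=117, max=128
  Spirit: min=129, max=129
  United: min=72, max=72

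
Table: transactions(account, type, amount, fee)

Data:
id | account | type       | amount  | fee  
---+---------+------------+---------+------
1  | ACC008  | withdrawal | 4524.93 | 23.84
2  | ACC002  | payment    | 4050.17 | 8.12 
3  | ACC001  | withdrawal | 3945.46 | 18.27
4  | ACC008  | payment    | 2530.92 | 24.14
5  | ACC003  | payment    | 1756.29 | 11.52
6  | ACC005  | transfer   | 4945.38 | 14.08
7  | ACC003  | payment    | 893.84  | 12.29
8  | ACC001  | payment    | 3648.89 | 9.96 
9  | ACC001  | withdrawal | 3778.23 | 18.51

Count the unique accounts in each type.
SELECT type, COUNT(DISTINCT account)
FROM transactions
GROUP BY type

Result:
  payment: 4 distinct
  transfer: 1 distinct
  withdrawal: 2 distinct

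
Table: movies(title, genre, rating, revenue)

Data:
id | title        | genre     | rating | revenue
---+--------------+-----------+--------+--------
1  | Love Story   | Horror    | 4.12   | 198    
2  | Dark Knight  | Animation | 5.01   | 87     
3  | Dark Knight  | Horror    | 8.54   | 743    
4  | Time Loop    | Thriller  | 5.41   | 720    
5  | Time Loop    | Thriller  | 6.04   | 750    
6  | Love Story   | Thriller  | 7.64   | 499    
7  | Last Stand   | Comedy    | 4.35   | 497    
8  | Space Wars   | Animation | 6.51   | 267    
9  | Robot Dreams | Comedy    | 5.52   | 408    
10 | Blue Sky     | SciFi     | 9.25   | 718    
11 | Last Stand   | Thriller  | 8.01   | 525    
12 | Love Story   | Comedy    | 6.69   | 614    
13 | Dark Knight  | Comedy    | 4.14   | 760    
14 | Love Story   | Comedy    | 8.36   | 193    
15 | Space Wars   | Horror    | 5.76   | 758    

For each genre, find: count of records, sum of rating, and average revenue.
SELECT genre,
       COUNT(*) as cnt,
       SUM(rating) as total_rating,
       AVG(revenue) as avg_revenue
FROM movies
GROUP BY genre

Result:
  Animation: 2 records, 11.52 total rating, 177.00 avg revenue
  Comedy: 5 records, 29.06 total rating, 494.40 avg revenue
  Horror: 3 records, 18.42 total rating, 566.33 avg revenue
  SciFi: 1 records, 9.25 total rating, 718.00 avg revenue
  Thriller: 4 records, 27.10 total rating, 623.50 avg revenue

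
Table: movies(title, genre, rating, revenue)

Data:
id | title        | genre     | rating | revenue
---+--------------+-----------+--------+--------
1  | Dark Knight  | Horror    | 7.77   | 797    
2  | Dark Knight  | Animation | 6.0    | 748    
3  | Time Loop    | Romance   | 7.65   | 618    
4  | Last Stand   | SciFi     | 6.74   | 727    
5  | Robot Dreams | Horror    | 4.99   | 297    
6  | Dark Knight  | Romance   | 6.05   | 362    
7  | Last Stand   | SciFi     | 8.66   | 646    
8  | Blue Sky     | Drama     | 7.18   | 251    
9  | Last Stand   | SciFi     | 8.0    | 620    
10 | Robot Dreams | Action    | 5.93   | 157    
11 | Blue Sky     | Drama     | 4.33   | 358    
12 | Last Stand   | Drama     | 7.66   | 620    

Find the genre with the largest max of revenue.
SELECT genre, MAX(revenue) as val
FROM movies
GROUP BY genre
ORDER BY val DESC
LIMIT 1

Result: Horror with max(revenue) = 797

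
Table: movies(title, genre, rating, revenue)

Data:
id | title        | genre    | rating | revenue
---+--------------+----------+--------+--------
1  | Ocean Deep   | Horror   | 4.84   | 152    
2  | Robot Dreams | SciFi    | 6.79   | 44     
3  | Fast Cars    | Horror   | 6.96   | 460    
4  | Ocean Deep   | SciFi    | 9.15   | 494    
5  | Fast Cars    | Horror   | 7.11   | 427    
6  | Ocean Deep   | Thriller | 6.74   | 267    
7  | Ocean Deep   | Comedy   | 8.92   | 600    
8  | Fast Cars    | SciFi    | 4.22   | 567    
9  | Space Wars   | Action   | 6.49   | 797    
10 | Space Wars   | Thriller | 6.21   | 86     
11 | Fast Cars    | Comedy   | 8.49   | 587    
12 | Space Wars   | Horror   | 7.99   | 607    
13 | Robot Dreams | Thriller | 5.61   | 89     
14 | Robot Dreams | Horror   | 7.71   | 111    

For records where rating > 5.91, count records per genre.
SELECT genre, COUNT(*)
FROM movies
WHERE rating > 5.91
GROUP BY genre

Note: WHERE filters rows before grouping.

Result:
  Action: 1
  Comedy: 2
  Horror: 4
  SciFi: 2
  Thriller: 2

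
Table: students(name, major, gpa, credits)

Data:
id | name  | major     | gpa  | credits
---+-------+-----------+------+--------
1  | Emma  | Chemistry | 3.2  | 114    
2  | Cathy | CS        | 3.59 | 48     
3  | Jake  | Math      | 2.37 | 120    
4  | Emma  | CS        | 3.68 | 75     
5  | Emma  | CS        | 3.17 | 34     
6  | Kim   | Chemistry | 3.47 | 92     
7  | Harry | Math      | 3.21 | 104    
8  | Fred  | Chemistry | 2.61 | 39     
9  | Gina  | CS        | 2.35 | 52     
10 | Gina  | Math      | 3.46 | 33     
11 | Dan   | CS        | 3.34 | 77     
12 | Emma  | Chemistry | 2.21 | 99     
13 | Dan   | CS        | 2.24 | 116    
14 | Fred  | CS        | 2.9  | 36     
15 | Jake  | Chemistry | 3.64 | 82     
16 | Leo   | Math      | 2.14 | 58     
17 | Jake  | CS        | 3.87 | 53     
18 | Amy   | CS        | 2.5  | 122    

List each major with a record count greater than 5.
SELECT major, COUNT(*) as cnt
FROM students
GROUP BY major
HAVING COUNT(*) > 5

Result:
  CS: 9

Note: HAVING filters groups after aggregation, WHERE filters rows before.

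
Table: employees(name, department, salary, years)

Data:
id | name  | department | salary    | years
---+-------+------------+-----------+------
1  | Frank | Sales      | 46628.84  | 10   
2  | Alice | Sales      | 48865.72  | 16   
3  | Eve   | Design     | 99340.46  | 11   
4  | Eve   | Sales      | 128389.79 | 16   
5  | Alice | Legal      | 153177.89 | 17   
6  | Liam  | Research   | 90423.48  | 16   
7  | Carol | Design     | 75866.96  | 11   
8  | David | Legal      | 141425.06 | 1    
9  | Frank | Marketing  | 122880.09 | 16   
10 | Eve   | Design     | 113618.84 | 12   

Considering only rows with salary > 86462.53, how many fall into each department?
SELECT department, COUNT(*)
FROM employees
WHERE salary > 86462.53
GROUP BY department

Note: WHERE filters rows before grouping.

Result:
  Design: 2
  Legal: 2
  Marketing: 1
  Research: 1
  Sales: 1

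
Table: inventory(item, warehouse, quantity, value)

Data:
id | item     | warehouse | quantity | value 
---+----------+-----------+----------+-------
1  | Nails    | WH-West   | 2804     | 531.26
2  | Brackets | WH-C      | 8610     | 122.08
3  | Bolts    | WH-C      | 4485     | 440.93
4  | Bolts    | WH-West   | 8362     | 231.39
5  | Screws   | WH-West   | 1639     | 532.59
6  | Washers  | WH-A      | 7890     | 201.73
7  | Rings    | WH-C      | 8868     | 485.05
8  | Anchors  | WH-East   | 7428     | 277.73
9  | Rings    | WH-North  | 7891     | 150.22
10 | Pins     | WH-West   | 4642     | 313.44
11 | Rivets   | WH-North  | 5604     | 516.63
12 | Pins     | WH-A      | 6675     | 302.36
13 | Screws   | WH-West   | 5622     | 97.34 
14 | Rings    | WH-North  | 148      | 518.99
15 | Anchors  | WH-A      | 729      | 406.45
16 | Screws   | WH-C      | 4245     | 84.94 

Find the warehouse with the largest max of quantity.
SELECT warehouse, MAX(quantity) as val
FROM inventory
GROUP BY warehouse
ORDER BY val DESC
LIMIT 1

Result: WH-C with max(quantity) = 8868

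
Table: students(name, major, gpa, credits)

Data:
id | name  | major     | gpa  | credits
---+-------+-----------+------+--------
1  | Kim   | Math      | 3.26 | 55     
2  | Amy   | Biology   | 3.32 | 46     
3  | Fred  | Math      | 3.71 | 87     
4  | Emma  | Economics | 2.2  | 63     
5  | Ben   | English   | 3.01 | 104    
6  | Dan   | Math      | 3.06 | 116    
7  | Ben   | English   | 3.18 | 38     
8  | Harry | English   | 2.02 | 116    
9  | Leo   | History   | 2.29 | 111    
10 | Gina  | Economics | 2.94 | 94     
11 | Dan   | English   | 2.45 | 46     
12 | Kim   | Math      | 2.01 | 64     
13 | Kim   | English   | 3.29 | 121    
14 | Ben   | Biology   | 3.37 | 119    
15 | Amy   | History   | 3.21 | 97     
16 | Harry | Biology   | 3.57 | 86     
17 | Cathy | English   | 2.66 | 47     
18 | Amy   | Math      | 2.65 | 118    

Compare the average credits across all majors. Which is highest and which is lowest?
SELECT major, AVG(credits)
FROM students
GROUP BY major
ORDER BY AVG(credits)

All groups:
  Economics: 78.50
  English: 78.67
  Biology: 83.67
  Math: 88.00
  History: 104.00

Highest: History (104.00)
Lowest: Economics (78.50)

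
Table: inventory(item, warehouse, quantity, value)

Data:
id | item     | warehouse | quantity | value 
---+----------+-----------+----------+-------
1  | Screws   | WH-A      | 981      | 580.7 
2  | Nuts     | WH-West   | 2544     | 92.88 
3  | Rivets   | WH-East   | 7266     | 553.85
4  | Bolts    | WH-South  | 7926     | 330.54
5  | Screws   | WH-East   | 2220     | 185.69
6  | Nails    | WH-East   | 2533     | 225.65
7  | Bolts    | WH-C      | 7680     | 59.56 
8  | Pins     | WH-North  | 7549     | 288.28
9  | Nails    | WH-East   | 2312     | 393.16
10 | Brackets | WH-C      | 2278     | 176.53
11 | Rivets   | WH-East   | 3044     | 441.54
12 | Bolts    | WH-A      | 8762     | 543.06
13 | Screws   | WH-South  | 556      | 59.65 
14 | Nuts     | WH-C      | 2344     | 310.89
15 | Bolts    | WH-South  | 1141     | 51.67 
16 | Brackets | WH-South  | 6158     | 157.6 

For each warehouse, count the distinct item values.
SELECT warehouse, COUNT(DISTINCT item)
FROM inventory
GROUP BY warehouse

Result:
  WH-A: 2 distinct
  WH-C: 3 distinct
  WH-East: 3 distinct
  WH-North: 1 distinct
  WH-South: 3 distinct
  WH-West: 1 distinct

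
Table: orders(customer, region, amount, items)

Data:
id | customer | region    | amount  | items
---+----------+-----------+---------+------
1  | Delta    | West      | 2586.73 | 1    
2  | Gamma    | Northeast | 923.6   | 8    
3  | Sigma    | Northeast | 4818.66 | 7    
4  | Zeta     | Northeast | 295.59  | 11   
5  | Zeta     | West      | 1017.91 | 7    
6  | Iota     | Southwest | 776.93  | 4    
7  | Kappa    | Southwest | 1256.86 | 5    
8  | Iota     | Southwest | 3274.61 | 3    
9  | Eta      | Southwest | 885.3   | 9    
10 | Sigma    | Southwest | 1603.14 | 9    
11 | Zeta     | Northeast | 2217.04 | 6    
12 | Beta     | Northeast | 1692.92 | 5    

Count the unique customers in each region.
SELECT region, COUNT(DISTINCT customer)
FROM orders
GROUP BY region

Result:
  Northeast: 4 distinct
  Southwest: 4 distinct
  West: 2 distinct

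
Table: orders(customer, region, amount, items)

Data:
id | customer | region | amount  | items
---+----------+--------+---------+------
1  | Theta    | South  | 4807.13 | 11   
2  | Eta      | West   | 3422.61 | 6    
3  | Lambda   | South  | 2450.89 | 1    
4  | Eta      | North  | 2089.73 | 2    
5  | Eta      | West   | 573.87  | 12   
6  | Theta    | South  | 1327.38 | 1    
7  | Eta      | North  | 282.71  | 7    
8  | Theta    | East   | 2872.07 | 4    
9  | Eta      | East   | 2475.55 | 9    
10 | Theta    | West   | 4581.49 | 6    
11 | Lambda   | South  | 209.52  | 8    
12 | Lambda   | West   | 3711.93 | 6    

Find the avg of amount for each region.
SELECT region, AVG(amount) as result
FROM orders
GROUP BY region

Result:
  East: 2673.81
  North: 1186.22
  South: 2198.73
  West: 3072.48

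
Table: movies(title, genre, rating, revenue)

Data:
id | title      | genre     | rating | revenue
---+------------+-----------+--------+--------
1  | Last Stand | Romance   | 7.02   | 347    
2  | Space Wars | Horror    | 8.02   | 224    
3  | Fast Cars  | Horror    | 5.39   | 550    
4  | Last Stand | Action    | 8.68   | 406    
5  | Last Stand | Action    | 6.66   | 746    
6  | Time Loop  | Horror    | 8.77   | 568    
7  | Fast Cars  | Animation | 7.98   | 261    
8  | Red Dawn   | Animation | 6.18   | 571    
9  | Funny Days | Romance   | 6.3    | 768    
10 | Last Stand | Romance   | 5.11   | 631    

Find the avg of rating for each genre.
SELECT genre, AVG(rating) as result
FROM movies
GROUP BY genre

Result:
  Action: 7.67
  Animation: 7.08
  Horror: 7.39
  Romance: 6.14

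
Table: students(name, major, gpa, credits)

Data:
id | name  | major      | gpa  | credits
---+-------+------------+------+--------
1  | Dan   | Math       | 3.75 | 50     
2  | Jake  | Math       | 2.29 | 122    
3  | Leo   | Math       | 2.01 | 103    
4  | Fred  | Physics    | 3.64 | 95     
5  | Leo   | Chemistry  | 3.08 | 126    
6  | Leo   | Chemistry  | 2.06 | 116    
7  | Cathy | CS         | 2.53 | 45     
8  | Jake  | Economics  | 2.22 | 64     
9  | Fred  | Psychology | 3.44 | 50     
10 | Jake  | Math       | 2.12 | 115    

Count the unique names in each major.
SELECT major, COUNT(DISTINCT name)
FROM students
GROUP BY major

Result:
  CS: 1 distinct
  Chemistry: 1 distinct
  Economics: 1 distinct
  Math: 3 distinct
  Physics: 1 distinct
  Psychology: 1 distinct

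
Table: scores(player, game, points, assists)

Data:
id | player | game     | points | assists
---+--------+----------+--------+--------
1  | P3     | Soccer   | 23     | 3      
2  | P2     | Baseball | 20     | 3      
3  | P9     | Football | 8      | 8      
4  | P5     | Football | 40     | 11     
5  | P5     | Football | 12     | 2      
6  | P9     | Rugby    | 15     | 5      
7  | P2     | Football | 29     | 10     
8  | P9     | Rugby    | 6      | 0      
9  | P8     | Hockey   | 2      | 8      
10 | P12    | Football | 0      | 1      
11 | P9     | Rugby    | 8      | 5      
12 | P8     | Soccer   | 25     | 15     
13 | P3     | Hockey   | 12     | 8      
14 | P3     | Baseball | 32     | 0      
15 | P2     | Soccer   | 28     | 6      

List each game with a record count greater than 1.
SELECT game, COUNT(*) as cnt
FROM scores
GROUP BY game
HAVING COUNT(*) > 1

Result:
  Baseball: 2
  Football: 5
  Hockey: 2
  Rugby: 3
  Soccer: 3

Note: HAVING filters groups after aggregation, WHERE filters rows before.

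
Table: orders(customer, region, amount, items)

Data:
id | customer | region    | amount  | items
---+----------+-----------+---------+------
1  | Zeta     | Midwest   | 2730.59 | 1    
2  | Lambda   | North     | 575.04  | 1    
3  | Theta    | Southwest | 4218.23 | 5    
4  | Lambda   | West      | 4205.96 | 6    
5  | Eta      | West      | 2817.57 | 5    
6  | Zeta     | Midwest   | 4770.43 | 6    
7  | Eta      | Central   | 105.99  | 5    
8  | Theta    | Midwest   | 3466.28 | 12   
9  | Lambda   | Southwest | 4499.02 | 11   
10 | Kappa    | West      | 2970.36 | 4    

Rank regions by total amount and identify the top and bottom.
SELECT region, SUM(amount)
FROM orders
GROUP BY region
ORDER BY SUM(amount)

All groups:
  Central: 105.99
  North: 575.04
  Southwest: 8717.25
  West: 9993.89
  Midwest: 10967.30

Highest: Midwest (10967.30)
Lowest: Central (105.99)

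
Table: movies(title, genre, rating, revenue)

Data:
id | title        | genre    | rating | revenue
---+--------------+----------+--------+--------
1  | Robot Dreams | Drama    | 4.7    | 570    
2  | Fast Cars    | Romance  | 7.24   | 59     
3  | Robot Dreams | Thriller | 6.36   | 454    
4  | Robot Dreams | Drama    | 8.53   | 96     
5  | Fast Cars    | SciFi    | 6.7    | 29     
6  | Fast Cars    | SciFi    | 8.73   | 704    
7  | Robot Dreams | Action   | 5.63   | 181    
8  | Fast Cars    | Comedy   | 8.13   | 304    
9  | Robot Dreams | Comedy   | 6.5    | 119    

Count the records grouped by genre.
SELECT genre, COUNT(*) as count
FROM movies
GROUP BY genre

Result:
  Action: 1
  Comedy: 2
  Drama: 2
  Romance: 1
  SciFi: 2
  Thriller: 1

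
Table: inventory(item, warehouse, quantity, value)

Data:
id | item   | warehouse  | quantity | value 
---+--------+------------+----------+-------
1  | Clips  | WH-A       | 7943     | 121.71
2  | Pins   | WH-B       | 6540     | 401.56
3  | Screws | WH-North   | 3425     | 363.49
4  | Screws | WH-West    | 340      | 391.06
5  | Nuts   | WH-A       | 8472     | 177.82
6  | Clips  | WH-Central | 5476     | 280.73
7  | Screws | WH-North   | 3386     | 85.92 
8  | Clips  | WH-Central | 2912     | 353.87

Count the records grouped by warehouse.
SELECT warehouse, COUNT(*) as count
FROM inventory
GROUP BY warehouse

Result:
  WH-A: 2
  WH-B: 1
  WH-Central: 2
  WH-North: 2
  WH-West: 1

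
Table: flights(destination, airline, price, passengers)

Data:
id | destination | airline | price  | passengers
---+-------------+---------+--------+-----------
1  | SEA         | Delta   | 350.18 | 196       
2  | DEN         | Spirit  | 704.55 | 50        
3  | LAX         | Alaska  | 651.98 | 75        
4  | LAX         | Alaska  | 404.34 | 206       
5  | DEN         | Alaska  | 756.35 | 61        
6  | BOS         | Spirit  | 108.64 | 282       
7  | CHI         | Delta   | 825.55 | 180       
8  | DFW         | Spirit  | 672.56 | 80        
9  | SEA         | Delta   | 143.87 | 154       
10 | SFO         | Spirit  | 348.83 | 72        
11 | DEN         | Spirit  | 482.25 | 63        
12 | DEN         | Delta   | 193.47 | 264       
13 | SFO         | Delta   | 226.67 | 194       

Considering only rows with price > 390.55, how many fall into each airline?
SELECT airline, COUNT(*)
FROM flights
WHERE price > 390.55
GROUP BY airline

Note: WHERE filters rows before grouping.

Result:
  Alaska: 3
  Delta: 1
  Spirit: 3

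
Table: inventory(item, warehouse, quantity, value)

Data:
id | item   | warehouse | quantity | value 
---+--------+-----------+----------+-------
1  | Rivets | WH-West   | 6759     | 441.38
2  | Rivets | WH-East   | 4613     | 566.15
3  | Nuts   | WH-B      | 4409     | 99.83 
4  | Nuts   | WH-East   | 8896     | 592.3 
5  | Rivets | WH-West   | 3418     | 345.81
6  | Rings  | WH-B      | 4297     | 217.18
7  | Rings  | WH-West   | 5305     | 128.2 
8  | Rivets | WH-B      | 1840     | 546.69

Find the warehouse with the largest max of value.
SELECT warehouse, MAX(value) as val
FROM inventory
GROUP BY warehouse
ORDER BY val DESC
LIMIT 1

Result: WH-East with max(value) = 592.30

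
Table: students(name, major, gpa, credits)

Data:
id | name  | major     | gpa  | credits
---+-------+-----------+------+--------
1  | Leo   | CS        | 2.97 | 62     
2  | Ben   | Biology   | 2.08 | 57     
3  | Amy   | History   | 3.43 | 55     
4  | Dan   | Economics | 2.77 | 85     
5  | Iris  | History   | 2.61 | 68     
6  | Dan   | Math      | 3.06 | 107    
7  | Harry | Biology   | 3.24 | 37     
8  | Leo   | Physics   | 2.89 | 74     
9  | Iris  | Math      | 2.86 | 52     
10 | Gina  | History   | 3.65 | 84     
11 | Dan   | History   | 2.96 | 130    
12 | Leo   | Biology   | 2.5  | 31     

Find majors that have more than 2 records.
SELECT major, COUNT(*) as cnt
FROM students
GROUP BY major
HAVING COUNT(*) > 2

Result:
  Biology: 3
  History: 4

Note: HAVING filters groups after aggregation, WHERE filters rows before.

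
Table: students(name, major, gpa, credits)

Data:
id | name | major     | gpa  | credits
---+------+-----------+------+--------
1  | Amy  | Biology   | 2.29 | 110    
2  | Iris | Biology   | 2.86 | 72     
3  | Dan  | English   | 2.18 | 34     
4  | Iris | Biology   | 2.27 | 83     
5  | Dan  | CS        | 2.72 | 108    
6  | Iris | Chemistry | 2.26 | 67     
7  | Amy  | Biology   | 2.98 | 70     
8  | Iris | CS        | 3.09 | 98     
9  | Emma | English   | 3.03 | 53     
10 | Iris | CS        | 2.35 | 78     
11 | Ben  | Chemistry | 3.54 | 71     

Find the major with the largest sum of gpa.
SELECT major, SUM(gpa) as val
FROM students
GROUP BY major
ORDER BY val DESC
LIMIT 1

Result: Biology with sum(gpa) = 10.40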